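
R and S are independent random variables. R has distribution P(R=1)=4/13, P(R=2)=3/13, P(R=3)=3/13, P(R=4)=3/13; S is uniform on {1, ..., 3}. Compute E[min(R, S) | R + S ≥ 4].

13/7

P(R + S ≥ 4) = 28/39.
Summing min(R,S)·P(x,y) over outcomes with R + S ≥ 4 gives 4/3.
E[min(R, S) | R + S ≥ 4] = (4/3) / (28/39) = 13/7.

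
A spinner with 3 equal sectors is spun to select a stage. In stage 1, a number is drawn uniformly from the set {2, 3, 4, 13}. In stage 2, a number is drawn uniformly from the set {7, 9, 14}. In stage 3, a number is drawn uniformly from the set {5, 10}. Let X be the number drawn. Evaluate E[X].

23/3

E[X | stage 1] = (2+3+4+13)/4 = 11/2.
E[X | stage 2] = (7+9+14)/3 = 10.
E[X | stage 3] = (5+10)/2 = 15/2.
By the law of total expectation,
E[X] = (1/3)·(11/2) + (1/3)·(10) + (1/3)·(15/2) = 23/3.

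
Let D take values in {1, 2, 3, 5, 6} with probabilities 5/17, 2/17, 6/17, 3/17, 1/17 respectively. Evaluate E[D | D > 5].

6

P(D > 5) = 1/17.
Σ over the event: 6·1/17 = 6/17.
E[D | D > 5] = (6/17) / (1/17) = 6.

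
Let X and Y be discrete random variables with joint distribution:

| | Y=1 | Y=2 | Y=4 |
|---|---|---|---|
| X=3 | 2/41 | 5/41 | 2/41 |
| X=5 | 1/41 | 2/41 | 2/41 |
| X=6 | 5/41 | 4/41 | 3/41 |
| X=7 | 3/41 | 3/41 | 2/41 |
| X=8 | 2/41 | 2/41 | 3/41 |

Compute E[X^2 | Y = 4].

233/6

P(Y = 4) = 12/41.
Σ X^2·P over the event = 9·(2/41) + 25·(2/41) + 36·(3/41) + 49·(2/41) + 64·(3/41) = 466/41.
E[X^2 | Y = 4] = (466/41) / (12/41) = 233/6.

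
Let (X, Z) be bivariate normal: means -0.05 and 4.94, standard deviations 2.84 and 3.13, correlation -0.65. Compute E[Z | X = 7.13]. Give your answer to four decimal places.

-0.2036

E[Z | X=x] = μ_Z + ρ(σ_Z/σ_X)(x − μ_X) for jointly normal variables.
E[Z | X=7.13] = 4.94 + (-0.65)·(3.13/2.84)·(7.13 − (-0.05)) = 4.94 + (-0.716373)·(7.18) = -0.2036.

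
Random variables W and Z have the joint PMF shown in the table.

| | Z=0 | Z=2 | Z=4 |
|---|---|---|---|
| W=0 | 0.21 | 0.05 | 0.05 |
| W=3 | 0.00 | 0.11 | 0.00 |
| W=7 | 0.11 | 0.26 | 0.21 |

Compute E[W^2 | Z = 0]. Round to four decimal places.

P(Z = 0) = 0.32.
Σ W^2·P over the event = 0·(0.21) + 49·(0.11) = 5.39.
E[W^2 | Z = 0] = (5.39) / (0.32) = 16.8438.

16.8438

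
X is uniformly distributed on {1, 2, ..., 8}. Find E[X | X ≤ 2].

Given X ≤ 2, X is equally likely to be any of {1, 2}.
E[X | X ≤ 2] = (1 + 2) / 2 = 3/2.

3/2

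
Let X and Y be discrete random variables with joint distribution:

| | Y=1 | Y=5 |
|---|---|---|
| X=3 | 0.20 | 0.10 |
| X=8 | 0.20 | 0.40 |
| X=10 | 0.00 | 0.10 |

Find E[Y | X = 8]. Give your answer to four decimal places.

P(X = 8) = 0.60.
Σ Y·P over the event = 1·(0.20) + 5·(0.40) = 2.20.
E[Y | X = 8] = (2.20) / (0.60) = 3.6667.

3.6667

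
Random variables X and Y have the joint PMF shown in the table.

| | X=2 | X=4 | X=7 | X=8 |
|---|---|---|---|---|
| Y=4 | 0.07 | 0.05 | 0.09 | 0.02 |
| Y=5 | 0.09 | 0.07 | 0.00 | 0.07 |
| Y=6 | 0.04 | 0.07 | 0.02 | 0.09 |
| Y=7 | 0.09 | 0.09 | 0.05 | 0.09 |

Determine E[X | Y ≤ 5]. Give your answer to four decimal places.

P(Y ≤ 5) = 0.46.
Σ X·P over the event = 2·(0.07) + 2·(0.09) + 4·(0.05) + 4·(0.07) + 7·(0.09) + 8·(0.02) + 8·(0.07) = 2.15.
E[X | Y ≤ 5] = (2.15) / (0.46) = 4.6739.

4.6739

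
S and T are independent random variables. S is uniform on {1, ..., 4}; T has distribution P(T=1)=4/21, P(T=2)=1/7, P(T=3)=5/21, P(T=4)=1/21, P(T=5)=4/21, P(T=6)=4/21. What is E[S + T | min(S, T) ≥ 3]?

8

P(min(S, T) ≥ 3) = 1/3.
Summing (S+T)·P(x,y) over outcomes with min(S, T) ≥ 3 gives 8/3.
E[S + T | min(S, T) ≥ 3] = (8/3) / (1/3) = 8.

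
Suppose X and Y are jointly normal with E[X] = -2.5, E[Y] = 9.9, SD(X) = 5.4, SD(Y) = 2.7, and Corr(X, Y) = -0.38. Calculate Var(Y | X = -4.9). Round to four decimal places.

Var(Y | X=x) = (1 − ρ²)·σ_Y².
Var(Y | X=-4.9) = (2.7)²·(1 − (-0.38)²) = 7.29·0.8556 = 6.2373.

6.2373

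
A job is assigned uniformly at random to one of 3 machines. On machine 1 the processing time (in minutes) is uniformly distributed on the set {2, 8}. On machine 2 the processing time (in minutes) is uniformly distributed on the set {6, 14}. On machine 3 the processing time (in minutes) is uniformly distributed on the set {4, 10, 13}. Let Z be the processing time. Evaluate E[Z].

E[Z | machine 1] = (2+8)/2 = 5.
E[Z | machine 2] = (6+14)/2 = 10.
E[Z | machine 3] = (4+10+13)/3 = 9.
By the law of total expectation,
E[Z] = (1/3)·(5) + (1/3)·(10) + (1/3)·(9) = 8.

8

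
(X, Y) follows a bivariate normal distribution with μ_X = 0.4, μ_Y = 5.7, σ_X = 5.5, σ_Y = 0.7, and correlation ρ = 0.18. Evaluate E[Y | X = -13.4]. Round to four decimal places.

5.3839

E[Y | X=x] = μ_Y + ρ(σ_Y/σ_X)(x − μ_X) for jointly normal variables.
E[Y | X=-13.4] = 5.7 + (0.18)·(0.7/5.5)·(-13.4 − (0.4)) = 5.7 + (0.022909)·(-13.8) = 5.3839.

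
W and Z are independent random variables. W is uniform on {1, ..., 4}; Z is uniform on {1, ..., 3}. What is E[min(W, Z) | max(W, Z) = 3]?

9/5

P(max(W, Z) = 3) = 5/12.
Summing min(W,Z)·P(x,y) over outcomes with max(W, Z) = 3 gives 3/4.
E[min(W, Z) | max(W, Z) = 3] = (3/4) / (5/12) = 9/5.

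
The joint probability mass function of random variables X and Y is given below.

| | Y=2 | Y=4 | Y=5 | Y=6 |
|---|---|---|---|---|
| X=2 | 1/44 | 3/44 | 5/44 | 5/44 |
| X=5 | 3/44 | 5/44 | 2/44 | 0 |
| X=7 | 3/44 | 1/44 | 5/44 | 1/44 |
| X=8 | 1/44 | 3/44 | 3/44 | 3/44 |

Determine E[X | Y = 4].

31/6

P(Y = 4) = 3/11.
Summing X·P(X=x,Y=y) over the conditioning event gives 31/22.
E[X | Y = 4] = (31/22) / (3/11) = 31/6.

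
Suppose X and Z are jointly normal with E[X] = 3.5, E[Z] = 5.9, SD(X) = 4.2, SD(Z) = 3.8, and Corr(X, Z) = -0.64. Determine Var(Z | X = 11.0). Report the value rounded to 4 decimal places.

Var(Z | X=x) = (1 − ρ²)·σ_Z².
Var(Z | X=11.0) = (3.8)²·(1 − (-0.64)²) = 14.44·0.5904 = 8.5254.

8.5254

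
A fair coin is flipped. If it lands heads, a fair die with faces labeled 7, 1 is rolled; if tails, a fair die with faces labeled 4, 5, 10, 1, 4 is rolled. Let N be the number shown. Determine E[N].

22/5

E[N | heads] = (7+1)/2 = 4.
E[N | tails] = (4+5+10+1+4)/5 = 24/5.
E[N] = (1/2)·(4) + (1/2)·(24/5) = 22/5.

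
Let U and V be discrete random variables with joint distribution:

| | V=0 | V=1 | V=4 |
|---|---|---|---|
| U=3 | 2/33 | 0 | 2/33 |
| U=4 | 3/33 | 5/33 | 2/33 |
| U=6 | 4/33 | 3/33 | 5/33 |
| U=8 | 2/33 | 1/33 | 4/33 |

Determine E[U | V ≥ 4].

P(V ≥ 4) = 13/33.
Σ U·P over the event = 3·(2/33) + 4·(2/33) + 6·(5/33) + 8·(4/33) = 76/33.
E[U | V ≥ 4] = (76/33) / (13/33) = 76/13.

76/13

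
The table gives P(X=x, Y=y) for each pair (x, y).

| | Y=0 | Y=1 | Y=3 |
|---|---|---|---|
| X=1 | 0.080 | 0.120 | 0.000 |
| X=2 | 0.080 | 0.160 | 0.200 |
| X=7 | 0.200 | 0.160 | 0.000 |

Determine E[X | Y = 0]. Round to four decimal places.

P(Y = 0) = 0.360.
Σ X·P over the event = 1·(0.080) + 2·(0.080) + 7·(0.200) = 1.640.
E[X | Y = 0] = (1.640) / (0.360) = 4.5556.

4.5556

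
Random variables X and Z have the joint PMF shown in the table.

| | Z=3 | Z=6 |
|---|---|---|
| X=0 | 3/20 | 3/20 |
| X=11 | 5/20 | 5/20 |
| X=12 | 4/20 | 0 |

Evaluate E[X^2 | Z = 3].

1181/12

P(Z = 3) = 3/5.
Σ X^2·P over the event = 0·(3/20) + 121·(5/20) + 144·(4/20) = 1181/20.
E[X^2 | Z = 3] = (1181/20) / (3/5) = 1181/12.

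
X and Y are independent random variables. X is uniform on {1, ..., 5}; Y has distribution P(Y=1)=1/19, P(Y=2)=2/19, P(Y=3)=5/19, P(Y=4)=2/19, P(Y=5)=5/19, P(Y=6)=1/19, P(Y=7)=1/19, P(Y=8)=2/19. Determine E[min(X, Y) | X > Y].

P(X > Y) = 22/95.
Summing min(X,Y)·P(x,y) over outcomes with X > Y gives 54/95.
E[min(X, Y) | X > Y] = (54/95) / (22/95) = 27/11.

27/11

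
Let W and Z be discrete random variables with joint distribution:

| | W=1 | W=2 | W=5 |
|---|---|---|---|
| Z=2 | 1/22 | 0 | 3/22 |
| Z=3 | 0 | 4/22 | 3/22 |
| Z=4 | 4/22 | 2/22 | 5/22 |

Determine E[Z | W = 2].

10/3

P(W = 2) = 3/11.
Σ Z·P over the event = 3·(4/22) + 4·(2/22) = 10/11.
E[Z | W = 2] = (10/11) / (3/11) = 10/3.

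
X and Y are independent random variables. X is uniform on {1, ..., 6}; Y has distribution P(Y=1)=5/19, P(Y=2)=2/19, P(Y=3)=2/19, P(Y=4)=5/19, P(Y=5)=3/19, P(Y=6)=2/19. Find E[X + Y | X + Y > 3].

370/51

P(X + Y > 3) = 17/19.
Summing (X+Y)·P(x,y) over outcomes with X + Y > 3 gives 370/57.
E[X + Y | X + Y > 3] = (370/57) / (17/19) = 370/51.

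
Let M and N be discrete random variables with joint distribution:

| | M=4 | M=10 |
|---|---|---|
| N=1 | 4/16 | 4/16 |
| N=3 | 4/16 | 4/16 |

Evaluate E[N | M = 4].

P(M = 4) = 1/2.
Σ N·P over the event = 1·(4/16) + 3·(4/16) = 1.
E[N | M = 4] = (1) / (1/2) = 2.

2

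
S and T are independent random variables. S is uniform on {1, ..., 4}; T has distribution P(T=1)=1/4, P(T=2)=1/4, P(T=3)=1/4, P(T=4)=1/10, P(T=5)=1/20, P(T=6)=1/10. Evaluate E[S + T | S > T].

P(S > T) = 3/8.
Summing (S+T)·P(x,y) over outcomes with S > T gives 15/8.
E[S + T | S > T] = (15/8) / (3/8) = 5.

5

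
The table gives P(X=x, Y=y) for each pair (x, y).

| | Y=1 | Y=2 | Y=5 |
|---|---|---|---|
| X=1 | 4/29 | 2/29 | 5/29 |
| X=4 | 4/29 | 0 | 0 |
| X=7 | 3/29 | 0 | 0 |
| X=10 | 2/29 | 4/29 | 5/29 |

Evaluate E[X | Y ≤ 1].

P(Y ≤ 1) = 13/29.
Σ X·P over the event = 1·(4/29) + 4·(4/29) + 7·(3/29) + 10·(2/29) = 61/29.
E[X | Y ≤ 1] = (61/29) / (13/29) = 61/13.

61/13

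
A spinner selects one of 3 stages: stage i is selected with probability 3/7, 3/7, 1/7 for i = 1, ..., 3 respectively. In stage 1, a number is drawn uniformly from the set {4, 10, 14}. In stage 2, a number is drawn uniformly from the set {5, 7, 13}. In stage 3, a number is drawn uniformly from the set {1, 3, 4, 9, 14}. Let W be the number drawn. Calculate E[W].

296/35

E[W | stage 1] = (4+10+14)/3 = 28/3.
E[W | stage 2] = (5+7+13)/3 = 25/3.
E[W | stage 3] = (1+3+4+9+14)/5 = 31/5.
E[W] = (3/7)·(28/3) + (3/7)·(25/3) + (1/7)·(31/5) = 296/35.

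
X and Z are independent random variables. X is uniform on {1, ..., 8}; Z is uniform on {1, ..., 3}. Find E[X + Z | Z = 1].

P(Z = 1) = 1/3.
Summing (X+Z)·P(x,y) over outcomes with Z = 1 gives 11/6.
E[X + Z | Z = 1] = (11/6) / (1/3) = 11/2.

11/2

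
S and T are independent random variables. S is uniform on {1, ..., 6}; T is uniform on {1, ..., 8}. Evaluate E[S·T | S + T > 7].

P(S + T > 7) = 9/16.
Summing ST·P(x,y) over outcomes with S + T > 7 gives 105/8.
E[S·T | S + T > 7] = (105/8) / (9/16) = 70/3.

70/3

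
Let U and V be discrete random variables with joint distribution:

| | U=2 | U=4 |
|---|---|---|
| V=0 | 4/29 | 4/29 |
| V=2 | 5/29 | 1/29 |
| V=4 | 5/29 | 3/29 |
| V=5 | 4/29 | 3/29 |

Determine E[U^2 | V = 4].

P(V = 4) = 8/29.
Σ U^2·P over the event = 4·(5/29) + 16·(3/29) = 68/29.
E[U^2 | V = 4] = (68/29) / (8/29) = 17/2.

17/2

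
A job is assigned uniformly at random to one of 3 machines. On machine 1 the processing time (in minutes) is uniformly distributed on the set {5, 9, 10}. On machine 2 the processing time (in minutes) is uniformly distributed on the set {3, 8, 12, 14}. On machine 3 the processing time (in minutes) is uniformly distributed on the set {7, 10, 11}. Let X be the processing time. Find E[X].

319/36

E[X | machine 1] = (5+9+10)/3 = 8.
E[X | machine 2] = (3+8+12+14)/4 = 37/4.
E[X | machine 3] = (7+10+11)/3 = 28/3.
By the law of total expectation,
E[X] = (1/3)·(8) + (1/3)·(37/4) + (1/3)·(28/3) = 319/36.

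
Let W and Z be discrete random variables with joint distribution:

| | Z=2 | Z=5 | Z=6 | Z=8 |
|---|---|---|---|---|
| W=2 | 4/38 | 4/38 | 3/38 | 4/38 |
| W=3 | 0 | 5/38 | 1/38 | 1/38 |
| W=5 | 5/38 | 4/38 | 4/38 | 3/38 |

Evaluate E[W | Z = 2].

11/3

P(Z = 2) = 9/38.
Summing W·P(W=x,Z=y) over the conditioning event gives 33/38.
E[W | Z = 2] = (33/38) / (9/38) = 11/3.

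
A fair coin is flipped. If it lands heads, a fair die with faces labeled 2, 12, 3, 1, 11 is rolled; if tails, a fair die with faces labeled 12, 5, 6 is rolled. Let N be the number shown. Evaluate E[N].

101/15

E[N | heads] = (2+12+3+1+11)/5 = 29/5.
E[N | tails] = (12+5+6)/3 = 23/3.
By the law of total expectation,
E[N] = (1/2)·(29/5) + (1/2)·(23/3) = 101/15.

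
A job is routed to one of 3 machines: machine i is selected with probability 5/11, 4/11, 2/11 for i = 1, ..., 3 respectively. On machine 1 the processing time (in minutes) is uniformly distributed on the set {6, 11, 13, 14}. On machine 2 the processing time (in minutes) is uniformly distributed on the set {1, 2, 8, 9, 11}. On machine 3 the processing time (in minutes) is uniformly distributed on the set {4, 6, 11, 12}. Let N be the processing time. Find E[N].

963/110

E[N | machine 1] = (6+11+13+14)/4 = 11.
E[N | machine 2] = (1+2+8+9+11)/5 = 31/5.
E[N | machine 3] = (4+6+11+12)/4 = 33/4.
E[N] = (5/11)·(11) + (4/11)·(31/5) + (2/11)·(33/4) = 963/110.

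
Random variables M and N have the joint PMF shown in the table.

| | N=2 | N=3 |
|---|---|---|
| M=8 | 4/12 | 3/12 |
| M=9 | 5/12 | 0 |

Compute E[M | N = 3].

8

P(N = 3) = 1/4.
Σ M·P over the event = 8·(3/12) = 2.
E[M | N = 3] = (2) / (1/4) = 8.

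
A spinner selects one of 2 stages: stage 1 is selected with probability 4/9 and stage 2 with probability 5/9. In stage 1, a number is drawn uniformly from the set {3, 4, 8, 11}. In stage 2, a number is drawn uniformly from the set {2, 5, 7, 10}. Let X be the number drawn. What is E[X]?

56/9

E[X | stage 1] = (3+4+8+11)/4 = 13/2.
E[X | stage 2] = (2+5+7+10)/4 = 6.
E[X] = (4/9)·(13/2) + (5/9)·(6) = 56/9.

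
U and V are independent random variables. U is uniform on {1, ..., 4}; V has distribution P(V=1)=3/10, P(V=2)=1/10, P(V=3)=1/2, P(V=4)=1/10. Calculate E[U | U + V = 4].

P(U + V = 4) = 9/40.
Summing U·P(x,y) over outcomes with U + V = 4 gives 2/5.
E[U | U + V = 4] = (2/5) / (9/40) = 16/9.

16/9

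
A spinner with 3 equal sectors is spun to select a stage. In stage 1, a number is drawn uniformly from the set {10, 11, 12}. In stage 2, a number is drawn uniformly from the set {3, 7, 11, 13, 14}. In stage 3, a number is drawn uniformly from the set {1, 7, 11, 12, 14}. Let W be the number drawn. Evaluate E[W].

E[W | stage 1] = (10+11+12)/3 = 11.
E[W | stage 2] = (3+7+11+13+14)/5 = 48/5.
E[W | stage 3] = (1+7+11+12+14)/5 = 9.
By the law of total expectation,
E[W] = (1/3)·(11) + (1/3)·(48/5) + (1/3)·(9) = 148/15.

148/15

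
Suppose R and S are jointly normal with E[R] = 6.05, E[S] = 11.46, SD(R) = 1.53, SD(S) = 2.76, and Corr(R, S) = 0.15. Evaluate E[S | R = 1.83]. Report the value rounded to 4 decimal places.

10.3181

E[S | R=x] = μ_S + ρ(σ_S/σ_R)(x − μ_R) for jointly normal variables.
E[S | R=1.83] = 11.46 + (0.15)·(2.76/1.53)·(1.83 − (6.05)) = 11.46 + (0.27059)·(-4.22) = 10.3181.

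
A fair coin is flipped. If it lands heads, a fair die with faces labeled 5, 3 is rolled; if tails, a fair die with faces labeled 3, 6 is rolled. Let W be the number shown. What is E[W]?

E[W | heads] = (5+3)/2 = 4.
E[W | tails] = (3+6)/2 = 9/2.
By the law of total expectation,
E[W] = (1/2)·(4) + (1/2)·(9/2) = 17/4.

17/4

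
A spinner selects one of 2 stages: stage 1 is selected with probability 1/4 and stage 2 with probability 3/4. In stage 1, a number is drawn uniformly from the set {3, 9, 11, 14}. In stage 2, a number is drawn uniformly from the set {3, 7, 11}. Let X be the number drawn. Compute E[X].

121/16

E[X | stage 1] = (3+9+11+14)/4 = 37/4.
E[X | stage 2] = (3+7+11)/3 = 7.
By the law of total expectation,
E[X] = (1/4)·(37/4) + (3/4)·(7) = 121/16.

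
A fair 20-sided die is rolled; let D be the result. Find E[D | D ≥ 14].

17

Given D ≥ 14, D is equally likely to be any of {14, 15, 16, 17, 18, 19, 20}.
E[D | D ≥ 14] = (14 + 15 + 16 + 17 + 18 + 19 + 20) / 7 = 17.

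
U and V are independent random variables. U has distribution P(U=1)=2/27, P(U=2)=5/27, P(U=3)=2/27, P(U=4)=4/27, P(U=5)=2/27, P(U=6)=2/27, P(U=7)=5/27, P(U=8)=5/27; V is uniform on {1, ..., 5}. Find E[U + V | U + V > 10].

P(U + V > 10) = 1/5.
Summing (U+V)·P(x,y) over outcomes with U + V > 10 gives 317/135.
E[U + V | U + V > 10] = (317/135) / (1/5) = 317/27.

317/27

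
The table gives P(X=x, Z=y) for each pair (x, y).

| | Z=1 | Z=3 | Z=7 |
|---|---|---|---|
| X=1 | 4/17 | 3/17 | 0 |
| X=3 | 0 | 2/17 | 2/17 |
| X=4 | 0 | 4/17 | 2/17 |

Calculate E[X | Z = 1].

P(Z = 1) = 4/17.
Summing X·P(X=x,Z=y) over the conditioning event gives 4/17.
E[X | Z = 1] = (4/17) / (4/17) = 1.

1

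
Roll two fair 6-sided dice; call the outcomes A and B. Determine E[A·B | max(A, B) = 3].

Outcomes with max(A, B) = 3: (1,3), (2,3), (3,1), (3,2), (3,3), each with probability 1/36.
E[A·B | max(A, B) = 3] = (3 + 6 + 3 + 6 + 9) / 5 = 27/5.

27/5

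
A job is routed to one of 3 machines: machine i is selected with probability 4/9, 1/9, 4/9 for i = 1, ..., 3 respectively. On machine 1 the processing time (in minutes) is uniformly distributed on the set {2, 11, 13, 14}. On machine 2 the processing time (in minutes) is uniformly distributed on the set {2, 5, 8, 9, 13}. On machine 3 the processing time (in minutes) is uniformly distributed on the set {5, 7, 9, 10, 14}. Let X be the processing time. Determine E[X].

139/15

E[X | machine 1] = (2+11+13+14)/4 = 10.
E[X | machine 2] = (2+5+8+9+13)/5 = 37/5.
E[X | machine 3] = (5+7+9+10+14)/5 = 9.
By the law of total expectation,
E[X] = (4/9)·(10) + (1/9)·(37/5) + (4/9)·(9) = 139/15.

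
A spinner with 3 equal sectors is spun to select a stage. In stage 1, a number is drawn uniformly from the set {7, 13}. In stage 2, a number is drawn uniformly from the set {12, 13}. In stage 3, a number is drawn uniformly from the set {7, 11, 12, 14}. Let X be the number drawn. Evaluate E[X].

E[X | stage 1] = (7+13)/2 = 10.
E[X | stage 2] = (12+13)/2 = 25/2.
E[X | stage 3] = (7+11+12+14)/4 = 11.
E[X] = (1/3)·(10) + (1/3)·(25/2) + (1/3)·(11) = 67/6.

67/6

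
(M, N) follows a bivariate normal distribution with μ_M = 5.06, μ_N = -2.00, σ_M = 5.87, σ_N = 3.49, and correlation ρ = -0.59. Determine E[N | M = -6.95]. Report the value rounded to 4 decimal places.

2.2129

E[N | M=x] = μ_N + ρ(σ_N/σ_M)(x − μ_M) for jointly normal variables.
E[N | M=-6.95] = -2.00 + (-0.59)·(3.49/5.87)·(-6.95 − (5.06)) = -2.00 + (-0.35078)·(-12.01) = 2.2129.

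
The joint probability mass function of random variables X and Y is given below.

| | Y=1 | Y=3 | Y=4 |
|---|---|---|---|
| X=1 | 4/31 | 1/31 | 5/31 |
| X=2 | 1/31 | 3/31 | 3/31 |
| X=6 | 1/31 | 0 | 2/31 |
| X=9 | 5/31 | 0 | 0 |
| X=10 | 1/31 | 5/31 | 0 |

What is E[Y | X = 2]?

P(X = 2) = 7/31.
Summing Y·P(X=x,Y=y) over the conditioning event gives 22/31.
E[Y | X = 2] = (22/31) / (7/31) = 22/7.

22/7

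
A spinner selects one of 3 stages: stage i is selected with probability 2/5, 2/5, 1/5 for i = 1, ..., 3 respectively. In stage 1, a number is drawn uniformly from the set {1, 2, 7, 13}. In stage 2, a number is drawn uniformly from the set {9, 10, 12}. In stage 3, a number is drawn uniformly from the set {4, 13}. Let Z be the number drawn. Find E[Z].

122/15

E[Z | stage 1] = (1+2+7+13)/4 = 23/4.
E[Z | stage 2] = (9+10+12)/3 = 31/3.
E[Z | stage 3] = (4+13)/2 = 17/2.
By the law of total expectation,
E[Z] = (2/5)·(23/4) + (2/5)·(31/3) + (1/5)·(17/2) = 122/15.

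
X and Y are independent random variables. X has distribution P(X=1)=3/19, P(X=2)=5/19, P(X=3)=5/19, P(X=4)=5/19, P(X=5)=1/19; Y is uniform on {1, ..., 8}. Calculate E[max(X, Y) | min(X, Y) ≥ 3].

P(min(X, Y) ≥ 3) = 33/76.
Summing max(X,Y)·P(x,y) over outcomes with min(X, Y) ≥ 3 gives 371/152.
E[max(X, Y) | min(X, Y) ≥ 3] = (371/152) / (33/76) = 371/66.

371/66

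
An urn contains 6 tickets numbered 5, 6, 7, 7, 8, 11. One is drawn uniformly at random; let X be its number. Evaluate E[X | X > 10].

P(X > 10) = 1/6.
Σ over the event: 11·1/6 = 11/6.
E[X | X > 10] = (11/6) / (1/6) = 11.

11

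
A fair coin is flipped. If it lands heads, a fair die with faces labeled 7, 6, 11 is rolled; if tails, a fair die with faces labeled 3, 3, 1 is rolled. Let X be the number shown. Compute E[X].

E[X | heads] = (7+6+11)/3 = 8.
E[X | tails] = (3+3+1)/3 = 7/3.
By the law of total expectation,
E[X] = (1/2)·(8) + (1/2)·(7/3) = 31/6.

31/6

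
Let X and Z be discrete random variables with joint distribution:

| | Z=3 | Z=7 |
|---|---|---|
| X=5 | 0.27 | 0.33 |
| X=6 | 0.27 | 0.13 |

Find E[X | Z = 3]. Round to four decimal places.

P(Z = 3) = 0.54.
Σ X·P over the event = 5·(0.27) + 6·(0.27) = 2.97.
E[X | Z = 3] = (2.97) / (0.54) = 5.5000.

5.5000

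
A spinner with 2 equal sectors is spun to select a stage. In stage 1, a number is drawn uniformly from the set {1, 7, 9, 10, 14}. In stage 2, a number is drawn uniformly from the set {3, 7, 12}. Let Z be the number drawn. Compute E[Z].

233/30

E[Z | stage 1] = (1+7+9+10+14)/5 = 41/5.
E[Z | stage 2] = (3+7+12)/3 = 22/3.
E[Z] = (1/2)·(41/5) + (1/2)·(22/3) = 233/30.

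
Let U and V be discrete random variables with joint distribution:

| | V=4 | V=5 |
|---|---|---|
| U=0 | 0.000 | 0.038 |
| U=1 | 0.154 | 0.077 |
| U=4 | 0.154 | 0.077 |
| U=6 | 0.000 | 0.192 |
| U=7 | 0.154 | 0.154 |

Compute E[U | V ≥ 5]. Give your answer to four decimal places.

4.8606

P(V ≥ 5) = 0.538.
Σ U·P over the event = 0·(0.038) + 1·(0.077) + 4·(0.077) + 6·(0.192) + 7·(0.154) = 2.615.
E[U | V ≥ 5] = (2.615) / (0.538) = 4.8606.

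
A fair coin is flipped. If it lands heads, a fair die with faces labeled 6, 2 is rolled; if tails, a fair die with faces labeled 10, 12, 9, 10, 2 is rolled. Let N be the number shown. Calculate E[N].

E[N | heads] = (6+2)/2 = 4.
E[N | tails] = (10+12+9+10+2)/5 = 43/5.
By the law of total expectation,
E[N] = (1/2)·(4) + (1/2)·(43/5) = 63/10.

63/10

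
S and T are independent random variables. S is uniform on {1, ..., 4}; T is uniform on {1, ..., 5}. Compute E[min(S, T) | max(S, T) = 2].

4/3

Outcomes with max(S, T) = 2: (1,2), (2,1), (2,2), each with probability 1/20.
E[min(S, T) | max(S, T) = 2] = (1 + 1 + 2) / 3 = 4/3.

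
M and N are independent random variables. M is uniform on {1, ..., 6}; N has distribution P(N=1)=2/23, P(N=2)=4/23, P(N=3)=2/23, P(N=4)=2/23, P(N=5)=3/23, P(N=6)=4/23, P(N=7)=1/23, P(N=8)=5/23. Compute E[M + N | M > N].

7

P(M > N) = 13/46.
Summing (M+N)·P(x,y) over outcomes with M > N gives 91/46.
E[M + N | M > N] = (91/46) / (13/46) = 7.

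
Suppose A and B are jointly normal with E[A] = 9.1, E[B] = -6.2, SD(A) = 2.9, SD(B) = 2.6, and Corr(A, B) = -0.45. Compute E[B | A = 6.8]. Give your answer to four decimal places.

E[B | A=x] = μ_B + ρ(σ_B/σ_A)(x − μ_A) for jointly normal variables.
E[B | A=6.8] = -6.2 + (-0.45)·(2.6/2.9)·(6.8 − (9.1)) = -6.2 + (-0.40345)·(-2.3) = -5.2721.

-5.2721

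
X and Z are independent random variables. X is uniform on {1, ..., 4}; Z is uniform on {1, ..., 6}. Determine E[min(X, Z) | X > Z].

Outcomes with X > Z: (2,1), (3,1), (3,2), (4,1), (4,2), (4,3), each with probability 1/24.
E[min(X, Z) | X > Z] = (1 + 1 + 2 + 1 + 2 + 3) / 6 = 5/3.

5/3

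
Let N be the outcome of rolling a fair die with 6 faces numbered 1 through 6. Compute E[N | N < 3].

Given N < 3, N is equally likely to be any of {1, 2}.
E[N | N < 3] = (1 + 2) / 2 = 3/2.

3/2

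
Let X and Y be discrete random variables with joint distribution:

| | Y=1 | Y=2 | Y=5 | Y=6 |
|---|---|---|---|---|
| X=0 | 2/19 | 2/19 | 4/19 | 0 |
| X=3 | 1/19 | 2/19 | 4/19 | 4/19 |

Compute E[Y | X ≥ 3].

49/11

P(X ≥ 3) = 11/19.
Σ Y·P over the event = 1·(1/19) + 2·(2/19) + 5·(4/19) + 6·(4/19) = 49/19.
E[Y | X ≥ 3] = (49/19) / (11/19) = 49/11.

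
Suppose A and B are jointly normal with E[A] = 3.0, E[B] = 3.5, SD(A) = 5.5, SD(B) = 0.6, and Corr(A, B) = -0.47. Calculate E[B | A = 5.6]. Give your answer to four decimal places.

The regression of B on A has slope ρ·σ_B/σ_A and passes through (μ_A, μ_B).
E[B | A=5.6] = 3.5 + (-0.47)·(0.6/5.5)·(5.6 − (3.0)) = 3.5 + (-0.051273)·(2.6) = 3.3667.

3.3667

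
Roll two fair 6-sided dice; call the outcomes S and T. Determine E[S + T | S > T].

P(S > T) = 5/12.
Summing (S+T)·P(x,y) over outcomes with S > T gives 35/12.
E[S + T | S > T] = (35/12) / (5/12) = 7.

7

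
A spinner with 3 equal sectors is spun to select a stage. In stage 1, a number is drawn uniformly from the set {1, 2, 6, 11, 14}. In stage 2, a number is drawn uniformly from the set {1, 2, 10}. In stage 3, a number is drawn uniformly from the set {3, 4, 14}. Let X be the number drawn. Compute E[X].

272/45

E[X | stage 1] = (1+2+6+11+14)/5 = 34/5.
E[X | stage 2] = (1+2+10)/3 = 13/3.
E[X | stage 3] = (3+4+14)/3 = 7.
E[X] = (1/3)·(34/5) + (1/3)·(13/3) + (1/3)·(7) = 272/45.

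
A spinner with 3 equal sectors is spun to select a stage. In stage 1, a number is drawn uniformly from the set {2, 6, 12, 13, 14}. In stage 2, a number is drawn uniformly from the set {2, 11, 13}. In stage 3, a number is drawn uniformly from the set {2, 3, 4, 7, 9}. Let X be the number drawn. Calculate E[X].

E[X | stage 1] = (2+6+12+13+14)/5 = 47/5.
E[X | stage 2] = (2+11+13)/3 = 26/3.
E[X | stage 3] = (2+3+4+7+9)/5 = 5.
By the law of total expectation,
E[X] = (1/3)·(47/5) + (1/3)·(26/3) + (1/3)·(5) = 346/45.

346/45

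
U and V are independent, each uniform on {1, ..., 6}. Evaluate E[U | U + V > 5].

P(U + V > 5) = 13/18.
Summing U·P(x,y) over outcomes with U + V > 5 gives 53/18.
E[U | U + V > 5] = (53/18) / (13/18) = 53/13.

53/13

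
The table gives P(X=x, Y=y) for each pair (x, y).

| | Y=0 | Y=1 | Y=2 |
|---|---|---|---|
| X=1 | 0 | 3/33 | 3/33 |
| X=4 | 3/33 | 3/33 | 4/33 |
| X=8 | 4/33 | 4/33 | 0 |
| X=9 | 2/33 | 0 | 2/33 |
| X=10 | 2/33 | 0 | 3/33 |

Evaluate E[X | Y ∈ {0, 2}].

P(Y ∈ {0, 2}) = 23/33.
Σ X·P over the event = 1·(3/33) + 4·(3/33) + 4·(4/33) + 8·(4/33) + 9·(2/33) + 9·(2/33) + 10·(2/33) + 10·(3/33) = 149/33.
E[X | Y ∈ {0, 2}] = (149/33) / (23/33) = 149/23.

149/23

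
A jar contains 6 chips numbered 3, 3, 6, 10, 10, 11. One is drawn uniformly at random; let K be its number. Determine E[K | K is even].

26/3

P(K is even) = 1/2.
Σ over the event: 6·1/6 + 10·1/3 = 13/3.
E[K | K is even] = (13/3) / (1/2) = 26/3.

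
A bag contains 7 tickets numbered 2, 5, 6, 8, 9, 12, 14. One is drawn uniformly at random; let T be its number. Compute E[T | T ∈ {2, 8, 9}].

19/3

P(T ∈ {2, 8, 9}) = 3/7.
Σ over the event: 2·1/7 + 8·1/7 + 9·1/7 = 19/7.
E[T | T ∈ {2, 8, 9}] = (19/7) / (3/7) = 19/3.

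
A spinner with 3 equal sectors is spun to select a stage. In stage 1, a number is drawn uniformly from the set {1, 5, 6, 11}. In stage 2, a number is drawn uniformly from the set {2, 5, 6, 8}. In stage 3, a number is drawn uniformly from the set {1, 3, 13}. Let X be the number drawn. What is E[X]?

E[X | stage 1] = (1+5+6+11)/4 = 23/4.
E[X | stage 2] = (2+5+6+8)/4 = 21/4.
E[X | stage 3] = (1+3+13)/3 = 17/3.
By the law of total expectation,
E[X] = (1/3)·(23/4) + (1/3)·(21/4) + (1/3)·(17/3) = 50/9.

50/9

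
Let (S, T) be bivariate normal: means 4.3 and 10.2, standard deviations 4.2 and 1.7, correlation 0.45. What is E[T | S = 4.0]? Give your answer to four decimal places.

10.1454

E[T | S=x] = μ_T + ρ(σ_T/σ_S)(x − μ_S) for jointly normal variables.
E[T | S=4.0] = 10.2 + (0.45)·(1.7/4.2)·(4.0 − (4.3)) = 10.2 + (0.18214)·(-0.3) = 10.1454.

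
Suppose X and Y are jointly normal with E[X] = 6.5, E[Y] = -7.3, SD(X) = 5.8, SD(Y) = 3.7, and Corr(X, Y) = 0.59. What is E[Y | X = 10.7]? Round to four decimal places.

-5.7192

E[Y | X=x] = μ_Y + ρ(σ_Y/σ_X)(x − μ_X) for jointly normal variables.
E[Y | X=10.7] = -7.3 + (0.59)·(3.7/5.8)·(10.7 − (6.5)) = -7.3 + (0.37638)·(4.2) = -5.7192.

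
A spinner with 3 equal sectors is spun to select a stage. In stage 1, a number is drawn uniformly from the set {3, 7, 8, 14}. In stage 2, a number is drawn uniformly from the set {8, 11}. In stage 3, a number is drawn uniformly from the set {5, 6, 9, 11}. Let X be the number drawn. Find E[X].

101/12

E[X | stage 1] = (3+7+8+14)/4 = 8.
E[X | stage 2] = (8+11)/2 = 19/2.
E[X | stage 3] = (5+6+9+11)/4 = 31/4.
E[X] = (1/3)·(8) + (1/3)·(19/2) + (1/3)·(31/4) = 101/12.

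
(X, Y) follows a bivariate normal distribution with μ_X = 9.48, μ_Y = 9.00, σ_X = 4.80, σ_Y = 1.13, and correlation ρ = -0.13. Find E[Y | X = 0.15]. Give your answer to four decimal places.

E[Y | X=x] = μ_Y + ρ(σ_Y/σ_X)(x − μ_X) for jointly normal variables.
E[Y | X=0.15] = 9.00 + (-0.13)·(1.13/4.80)·(0.15 − (9.48)) = 9.00 + (-0.030604)·(-9.33) = 9.2855.

9.2855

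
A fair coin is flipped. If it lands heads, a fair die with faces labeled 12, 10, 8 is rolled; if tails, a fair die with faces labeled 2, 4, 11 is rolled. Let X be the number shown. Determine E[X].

E[X | heads] = (12+10+8)/3 = 10.
E[X | tails] = (2+4+11)/3 = 17/3.
E[X] = (1/2)·(10) + (1/2)·(17/3) = 47/6.

47/6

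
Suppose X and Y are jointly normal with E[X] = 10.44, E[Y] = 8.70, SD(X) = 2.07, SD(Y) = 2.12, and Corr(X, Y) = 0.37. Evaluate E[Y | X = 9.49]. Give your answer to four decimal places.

The regression of Y on X has slope ρ·σ_Y/σ_X and passes through (μ_X, μ_Y).
E[Y | X=9.49] = 8.70 + (0.37)·(2.12/2.07)·(9.49 − (10.44)) = 8.70 + (0.37894)·(-0.95) = 8.3400.

8.3400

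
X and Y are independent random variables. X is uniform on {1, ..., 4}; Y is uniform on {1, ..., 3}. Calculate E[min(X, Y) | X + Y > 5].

Outcomes with X + Y > 5: (3,3), (4,2), (4,3), each with probability 1/12.
E[min(X, Y) | X + Y > 5] = (3 + 2 + 3) / 3 = 8/3.

8/3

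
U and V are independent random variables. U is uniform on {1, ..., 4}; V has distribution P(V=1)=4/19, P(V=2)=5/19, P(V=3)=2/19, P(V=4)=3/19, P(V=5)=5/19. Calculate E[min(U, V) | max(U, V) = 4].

P(max(U, V) = 4) = 23/76.
Summing min(U,V)·P(x,y) over outcomes with max(U, V) = 4 gives 25/38.
E[min(U, V) | max(U, V) = 4] = (25/38) / (23/76) = 50/23.

50/23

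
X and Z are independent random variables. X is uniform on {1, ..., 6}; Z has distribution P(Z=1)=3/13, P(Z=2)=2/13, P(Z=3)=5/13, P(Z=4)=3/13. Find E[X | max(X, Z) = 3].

9/4

P(max(X, Z) = 3) = 10/39.
Summing X·P(x,y) over outcomes with max(X, Z) = 3 gives 15/26.
E[X | max(X, Z) = 3] = (15/26) / (10/39) = 9/4.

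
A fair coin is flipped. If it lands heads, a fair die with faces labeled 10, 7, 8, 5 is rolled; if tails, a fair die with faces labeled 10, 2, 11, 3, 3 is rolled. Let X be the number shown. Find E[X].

E[X | heads] = (10+7+8+5)/4 = 15/2.
E[X | tails] = (10+2+11+3+3)/5 = 29/5.
E[X] = (1/2)·(15/2) + (1/2)·(29/5) = 133/20.

133/20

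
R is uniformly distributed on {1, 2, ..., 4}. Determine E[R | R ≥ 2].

Given R ≥ 2, R is equally likely to be any of {2, 3, 4}.
E[R | R ≥ 2] = (2 + 3 + 4) / 3 = 3.

3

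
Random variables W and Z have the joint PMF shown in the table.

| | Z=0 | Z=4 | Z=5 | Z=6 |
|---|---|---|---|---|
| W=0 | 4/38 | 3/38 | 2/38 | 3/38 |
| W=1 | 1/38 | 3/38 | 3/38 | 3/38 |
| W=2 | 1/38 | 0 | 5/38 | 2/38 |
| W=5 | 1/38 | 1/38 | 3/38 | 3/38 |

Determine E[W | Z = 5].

P(Z = 5) = 13/38.
Σ W·P over the event = 0·(2/38) + 1·(3/38) + 2·(5/38) + 5·(3/38) = 14/19.
E[W | Z = 5] = (14/19) / (13/38) = 28/13.

28/13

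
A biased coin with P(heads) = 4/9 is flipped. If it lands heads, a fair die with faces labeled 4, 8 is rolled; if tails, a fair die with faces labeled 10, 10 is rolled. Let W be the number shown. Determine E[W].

74/9

E[W | heads] = (4+8)/2 = 6.
E[W | tails] = (10+10)/2 = 10.
By the law of total expectation,
E[W] = (4/9)·(6) + (5/9)·(10) = 74/9.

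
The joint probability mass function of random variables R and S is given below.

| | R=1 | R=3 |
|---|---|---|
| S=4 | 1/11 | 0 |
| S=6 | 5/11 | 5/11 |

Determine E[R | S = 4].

1

P(S = 4) = 1/11.
Σ R·P over the event = 1·(1/11) = 1/11.
E[R | S = 4] = (1/11) / (1/11) = 1.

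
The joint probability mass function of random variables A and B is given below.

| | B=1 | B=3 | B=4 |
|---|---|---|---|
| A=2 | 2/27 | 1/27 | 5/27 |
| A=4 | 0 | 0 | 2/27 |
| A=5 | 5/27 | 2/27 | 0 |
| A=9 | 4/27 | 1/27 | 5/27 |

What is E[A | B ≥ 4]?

21/4

P(B ≥ 4) = 4/9.
Σ A·P over the event = 2·(5/27) + 4·(2/27) + 9·(5/27) = 7/3.
E[A | B ≥ 4] = (7/3) / (4/9) = 21/4.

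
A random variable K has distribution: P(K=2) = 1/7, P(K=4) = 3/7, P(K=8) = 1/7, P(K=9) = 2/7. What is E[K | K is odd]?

P(K is odd) = 2/7.
Σ over the event: 9·2/7 = 18/7.
E[K | K is odd] = (18/7) / (2/7) = 9.

9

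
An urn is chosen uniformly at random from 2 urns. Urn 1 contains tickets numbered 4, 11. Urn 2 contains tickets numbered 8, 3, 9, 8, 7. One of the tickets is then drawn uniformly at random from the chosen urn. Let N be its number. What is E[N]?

E[N | urn 1] = (4+11)/2 = 15/2.
E[N | urn 2] = (8+3+9+8+7)/5 = 7.
E[N] = (1/2)·(15/2) + (1/2)·(7) = 29/4.

29/4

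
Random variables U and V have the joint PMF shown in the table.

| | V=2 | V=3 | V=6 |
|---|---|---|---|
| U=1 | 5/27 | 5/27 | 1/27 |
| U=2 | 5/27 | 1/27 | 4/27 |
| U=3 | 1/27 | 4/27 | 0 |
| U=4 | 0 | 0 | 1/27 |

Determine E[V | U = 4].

6

P(U = 4) = 1/27.
Σ V·P over the event = 6·(1/27) = 2/9.
E[V | U = 4] = (2/9) / (1/27) = 6.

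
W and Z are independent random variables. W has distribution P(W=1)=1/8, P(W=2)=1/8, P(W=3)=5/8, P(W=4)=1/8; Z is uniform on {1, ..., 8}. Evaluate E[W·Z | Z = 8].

22

P(Z = 8) = 1/8.
Summing WZ·P(x,y) over outcomes with Z = 8 gives 11/4.
E[W·Z | Z = 8] = (11/4) / (1/8) = 22.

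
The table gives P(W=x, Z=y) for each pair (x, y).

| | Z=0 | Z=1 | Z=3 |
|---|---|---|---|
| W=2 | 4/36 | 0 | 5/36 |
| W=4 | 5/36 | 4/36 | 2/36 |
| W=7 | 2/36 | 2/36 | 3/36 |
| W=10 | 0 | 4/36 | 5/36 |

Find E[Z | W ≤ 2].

P(W ≤ 2) = 1/4.
Σ Z·P over the event = 0·(4/36) + 3·(5/36) = 5/12.
E[Z | W ≤ 2] = (5/12) / (1/4) = 5/3.

5/3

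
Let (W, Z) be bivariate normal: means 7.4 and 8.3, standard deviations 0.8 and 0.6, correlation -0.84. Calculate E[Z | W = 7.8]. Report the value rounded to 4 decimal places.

E[Z | W=x] = μ_Z + ρ(σ_Z/σ_W)(x − μ_W) for jointly normal variables.
E[Z | W=7.8] = 8.3 + (-0.84)·(0.6/0.8)·(7.8 − (7.4)) = 8.3 + (-0.63)·(0.4) = 8.0480.

8.0480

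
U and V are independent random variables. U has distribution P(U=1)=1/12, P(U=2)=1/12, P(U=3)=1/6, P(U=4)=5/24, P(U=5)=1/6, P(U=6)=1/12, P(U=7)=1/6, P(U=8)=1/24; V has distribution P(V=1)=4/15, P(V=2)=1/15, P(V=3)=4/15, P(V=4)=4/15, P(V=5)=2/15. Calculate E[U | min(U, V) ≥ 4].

11/2

P(min(U, V) ≥ 4) = 4/15.
Summing U·P(x,y) over outcomes with min(U, V) ≥ 4 gives 22/15.
E[U | min(U, V) ≥ 4] = (22/15) / (4/15) = 11/2.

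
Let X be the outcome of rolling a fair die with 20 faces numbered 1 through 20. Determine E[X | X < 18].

P(X < 18) = 17/20.
E[X | X < 18] = (153/20) / (17/20) = 9.

9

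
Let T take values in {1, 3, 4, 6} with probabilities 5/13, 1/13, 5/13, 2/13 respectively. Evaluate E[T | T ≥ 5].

P(T ≥ 5) = 2/13.
Σ over the event: 6·2/13 = 12/13.
E[T | T ≥ 5] = (12/13) / (2/13) = 6.

6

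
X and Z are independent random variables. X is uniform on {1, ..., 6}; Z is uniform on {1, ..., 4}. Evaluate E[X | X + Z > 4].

37/9

P(X + Z > 4) = 3/4.
Summing X·P(x,y) over outcomes with X + Z > 4 gives 37/12.
E[X | X + Z > 4] = (37/12) / (3/4) = 37/9.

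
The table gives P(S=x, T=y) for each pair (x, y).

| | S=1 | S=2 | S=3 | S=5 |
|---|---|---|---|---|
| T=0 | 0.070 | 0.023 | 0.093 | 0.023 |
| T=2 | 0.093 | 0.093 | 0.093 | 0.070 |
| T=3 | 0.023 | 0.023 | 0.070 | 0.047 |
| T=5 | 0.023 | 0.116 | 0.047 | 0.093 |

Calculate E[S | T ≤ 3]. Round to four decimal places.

P(T ≤ 3) = 0.721.
Summing S·P(S=x,T=y) over the conditioning event gives 1.932.
E[S | T ≤ 3] = (1.932) / (0.721) = 2.6796.

2.6796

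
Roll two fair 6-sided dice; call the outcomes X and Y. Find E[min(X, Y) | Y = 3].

P(Y = 3) = 1/6.
Summing min(X,Y)·P(x,y) over outcomes with Y = 3 gives 5/12.
E[min(X, Y) | Y = 3] = (5/12) / (1/6) = 5/2.

5/2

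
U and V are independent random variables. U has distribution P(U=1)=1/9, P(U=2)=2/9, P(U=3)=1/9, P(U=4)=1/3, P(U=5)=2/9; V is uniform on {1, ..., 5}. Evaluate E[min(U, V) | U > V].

P(U > V) = 7/15.
Summing min(U,V)·P(x,y) over outcomes with U > V gives 43/45.
E[min(U, V) | U > V] = (43/45) / (7/15) = 43/21.

43/21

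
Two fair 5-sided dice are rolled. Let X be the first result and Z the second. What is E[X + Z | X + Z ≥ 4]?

P(X + Z ≥ 4) = 22/25.
Summing (X+Z)·P(x,y) over outcomes with X + Z ≥ 4 gives 142/25.
E[X + Z | X + Z ≥ 4] = (142/25) / (22/25) = 71/11.

71/11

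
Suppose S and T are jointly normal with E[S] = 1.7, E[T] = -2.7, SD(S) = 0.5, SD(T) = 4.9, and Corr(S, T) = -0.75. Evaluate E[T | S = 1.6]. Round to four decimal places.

-1.9650

The regression of T on S has slope ρ·σ_T/σ_S and passes through (μ_S, μ_T).
E[T | S=1.6] = -2.7 + (-0.75)·(4.9/0.5)·(1.6 − (1.7)) = -2.7 + (-7.35)·(-0.1) = -1.9650.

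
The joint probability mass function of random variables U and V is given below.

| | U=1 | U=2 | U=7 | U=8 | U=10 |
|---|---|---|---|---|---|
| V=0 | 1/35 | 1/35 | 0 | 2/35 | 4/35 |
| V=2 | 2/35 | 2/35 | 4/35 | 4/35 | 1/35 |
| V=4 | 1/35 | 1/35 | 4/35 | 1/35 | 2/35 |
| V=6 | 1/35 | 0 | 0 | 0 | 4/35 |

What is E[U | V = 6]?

41/5

P(V = 6) = 1/7.
Summing U·P(U=x,V=y) over the conditioning event gives 41/35.
E[U | V = 6] = (41/35) / (1/7) = 41/5.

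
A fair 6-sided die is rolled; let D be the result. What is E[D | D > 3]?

Given D > 3, D is equally likely to be any of {4, 5, 6}.
E[D | D > 3] = (4 + 5 + 6) / 3 = 5.

5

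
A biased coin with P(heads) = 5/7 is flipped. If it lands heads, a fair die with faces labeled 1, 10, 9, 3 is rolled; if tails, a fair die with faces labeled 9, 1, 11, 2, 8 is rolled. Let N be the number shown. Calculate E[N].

E[N | heads] = (1+10+9+3)/4 = 23/4.
E[N | tails] = (9+1+11+2+8)/5 = 31/5.
By the law of total expectation,
E[N] = (5/7)·(23/4) + (2/7)·(31/5) = 823/140.

823/140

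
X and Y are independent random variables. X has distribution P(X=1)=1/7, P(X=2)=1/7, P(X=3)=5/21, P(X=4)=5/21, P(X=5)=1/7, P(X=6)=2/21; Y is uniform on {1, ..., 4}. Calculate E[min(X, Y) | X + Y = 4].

14/11

P(X + Y = 4) = 11/84.
Summing min(X,Y)·P(x,y) over outcomes with X + Y = 4 gives 1/6.
E[min(X, Y) | X + Y = 4] = (1/6) / (11/84) = 14/11.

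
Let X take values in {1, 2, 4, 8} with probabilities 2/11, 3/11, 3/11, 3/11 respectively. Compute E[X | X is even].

14/3

P(X is even) = 9/11.
Σ over the event: 2·3/11 + 4·3/11 + 8·3/11 = 42/11.
E[X | X is even] = (42/11) / (9/11) = 14/3.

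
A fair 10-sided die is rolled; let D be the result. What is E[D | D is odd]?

5

Given D is odd, D is equally likely to be any of {1, 3, 5, 7, 9}.
E[D | D is odd] = (1 + 3 + 5 + 7 + 9) / 5 = 5.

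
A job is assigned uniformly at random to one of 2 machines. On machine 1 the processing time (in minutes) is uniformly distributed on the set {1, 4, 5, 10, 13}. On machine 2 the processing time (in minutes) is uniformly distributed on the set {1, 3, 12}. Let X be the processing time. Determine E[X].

E[X | machine 1] = (1+4+5+10+13)/5 = 33/5.
E[X | machine 2] = (1+3+12)/3 = 16/3.
E[X] = (1/2)·(33/5) + (1/2)·(16/3) = 179/30.

179/30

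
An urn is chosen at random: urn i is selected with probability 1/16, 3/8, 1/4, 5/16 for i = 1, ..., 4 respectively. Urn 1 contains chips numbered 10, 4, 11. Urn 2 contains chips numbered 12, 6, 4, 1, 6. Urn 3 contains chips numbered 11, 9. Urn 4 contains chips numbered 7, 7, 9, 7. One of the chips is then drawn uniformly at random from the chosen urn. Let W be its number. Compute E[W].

E[W | urn 1] = (10+4+11)/3 = 25/3.
E[W | urn 2] = (12+6+4+1+6)/5 = 29/5.
E[W | urn 3] = (11+9)/2 = 10.
E[W | urn 4] = (7+7+9+7)/4 = 15/2.
E[W] = (1/16)·(25/3) + (3/8)·(29/5) + (1/4)·(10) + (5/16)·(15/2) = 3619/480.

3619/480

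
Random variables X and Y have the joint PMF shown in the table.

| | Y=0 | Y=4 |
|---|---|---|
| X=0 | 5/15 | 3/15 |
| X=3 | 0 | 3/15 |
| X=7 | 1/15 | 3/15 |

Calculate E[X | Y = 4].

P(Y = 4) = 3/5.
Σ X·P over the event = 0·(3/15) + 3·(3/15) + 7·(3/15) = 2.
E[X | Y = 4] = (2) / (3/5) = 10/3.

10/3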